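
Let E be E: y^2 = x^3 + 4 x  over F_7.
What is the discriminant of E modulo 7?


4 a^3 + 27 b^2 = 4*4^3 + 27*0^2 = 256 + 0 = 256
Delta = -16 * (256) = -4096
Delta mod 7 = 6

Delta = 6 (mod 7)


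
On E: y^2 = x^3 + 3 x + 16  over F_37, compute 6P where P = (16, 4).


k = 6 = 110_2 (binary, LSB first: 011)
Double-and-add from P = (16, 4):
  bit 0 = 0: acc unchanged = O
  bit 1 = 1: acc = O + (31, 35) = (31, 35)
  bit 2 = 1: acc = (31, 35) + (12, 2) = (21, 33)

6P = (21, 33)


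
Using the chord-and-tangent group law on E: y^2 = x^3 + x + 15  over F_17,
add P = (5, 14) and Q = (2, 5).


P != Q, so use the chord formula.
s = (y2 - y1) / (x2 - x1) = (8) / (14) mod 17 = 3
x3 = s^2 - x1 - x2 mod 17 = 3^2 - 5 - 2 = 2
y3 = s (x1 - x3) - y1 mod 17 = 3 * (5 - 2) - 14 = 12

P + Q = (2, 12)


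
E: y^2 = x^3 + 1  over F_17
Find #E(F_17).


For each x in F_17, count y with y^2 = x^3 + 0 x + 1 mod 17:
  x = 0: RHS = 1, y in [1, 16]  -> 2 point(s)
  x = 1: RHS = 2, y in [6, 11]  -> 2 point(s)
  x = 2: RHS = 9, y in [3, 14]  -> 2 point(s)
  x = 6: RHS = 13, y in [8, 9]  -> 2 point(s)
  x = 7: RHS = 4, y in [2, 15]  -> 2 point(s)
  x = 9: RHS = 16, y in [4, 13]  -> 2 point(s)
  x = 10: RHS = 15, y in [7, 10]  -> 2 point(s)
  x = 14: RHS = 8, y in [5, 12]  -> 2 point(s)
  x = 16: RHS = 0, y in [0]  -> 1 point(s)
Affine points: 17. Add the point at infinity: total = 18.

#E(F_17) = 18


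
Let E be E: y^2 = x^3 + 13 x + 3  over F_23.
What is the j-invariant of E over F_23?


Delta = -16(4 a^3 + 27 b^2) mod 23 = 13
-1728 * (4 a)^3 = -1728 * (4*13)^3 mod 23 = 19
j = 19 * 13^(-1) mod 23 = 5

j = 5 (mod 23)


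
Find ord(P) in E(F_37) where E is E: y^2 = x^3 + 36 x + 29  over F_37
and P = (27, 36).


Compute successive multiples of P until we hit O:
  1P = (27, 36)
  2P = (13, 17)
  3P = (13, 20)
  4P = (27, 1)
  5P = O

ord(P) = 5


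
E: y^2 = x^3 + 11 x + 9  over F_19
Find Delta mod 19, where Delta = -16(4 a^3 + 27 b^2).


4 a^3 + 27 b^2 = 4*11^3 + 27*9^2 = 5324 + 2187 = 7511
Delta = -16 * (7511) = -120176
Delta mod 19 = 18

Delta = 18 (mod 19)


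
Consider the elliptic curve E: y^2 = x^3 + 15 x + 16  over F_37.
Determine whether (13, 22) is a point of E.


Check whether y^2 = x^3 + 15 x + 16 (mod 37) for (x, y) = (13, 22).
LHS: y^2 = 22^2 mod 37 = 3
RHS: x^3 + 15 x + 16 = 13^3 + 15*13 + 16 mod 37 = 3
LHS = RHS

Yes, on the curve


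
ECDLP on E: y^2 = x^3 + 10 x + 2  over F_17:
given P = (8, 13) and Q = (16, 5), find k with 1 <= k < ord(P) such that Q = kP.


Enumerate multiples of P until we hit Q = (16, 5):
  1P = (8, 13)
  2P = (0, 6)
  3P = (1, 8)
  4P = (4, 2)
  5P = (3, 5)
  6P = (14, 8)
  7P = (16, 5)
Match found at i = 7.

k = 7


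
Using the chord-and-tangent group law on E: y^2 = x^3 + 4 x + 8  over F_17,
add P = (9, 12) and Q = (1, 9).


P != Q, so use the chord formula.
s = (y2 - y1) / (x2 - x1) = (14) / (9) mod 17 = 11
x3 = s^2 - x1 - x2 mod 17 = 11^2 - 9 - 1 = 9
y3 = s (x1 - x3) - y1 mod 17 = 11 * (9 - 9) - 12 = 5

P + Q = (9, 5)


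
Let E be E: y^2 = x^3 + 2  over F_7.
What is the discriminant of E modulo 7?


4 a^3 + 27 b^2 = 4*0^3 + 27*2^2 = 0 + 108 = 108
Delta = -16 * (108) = -1728
Delta mod 7 = 1

Delta = 1 (mod 7)


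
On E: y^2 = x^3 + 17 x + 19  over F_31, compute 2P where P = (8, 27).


Doubling: s = (3 x1^2 + a) / (2 y1)
s = (3*8^2 + 17) / (2*27) mod 31 = 1
x3 = s^2 - 2 x1 mod 31 = 1^2 - 2*8 = 16
y3 = s (x1 - x3) - y1 mod 31 = 1 * (8 - 16) - 27 = 27

2P = (16, 27)


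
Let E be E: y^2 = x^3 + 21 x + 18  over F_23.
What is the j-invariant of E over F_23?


Delta = -16(4 a^3 + 27 b^2) mod 23 = 16
-1728 * (4 a)^3 = -1728 * (4*21)^3 mod 23 = 18
j = 18 * 16^(-1) mod 23 = 4

j = 4 (mod 23)


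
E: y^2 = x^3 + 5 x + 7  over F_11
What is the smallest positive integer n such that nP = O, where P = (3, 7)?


Compute successive multiples of P until we hit O:
  1P = (3, 7)
  2P = (10, 10)
  3P = (2, 6)
  4P = (7, 0)
  5P = (2, 5)
  6P = (10, 1)
  7P = (3, 4)
  8P = O

ord(P) = 8


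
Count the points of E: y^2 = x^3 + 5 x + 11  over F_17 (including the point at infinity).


For each x in F_17, count y with y^2 = x^3 + 5 x + 11 mod 17:
  x = 1: RHS = 0, y in [0]  -> 1 point(s)
  x = 3: RHS = 2, y in [6, 11]  -> 2 point(s)
  x = 5: RHS = 8, y in [5, 12]  -> 2 point(s)
  x = 6: RHS = 2, y in [6, 11]  -> 2 point(s)
  x = 7: RHS = 15, y in [7, 10]  -> 2 point(s)
  x = 8: RHS = 2, y in [6, 11]  -> 2 point(s)
Affine points: 11. Add the point at infinity: total = 12.

#E(F_17) = 12


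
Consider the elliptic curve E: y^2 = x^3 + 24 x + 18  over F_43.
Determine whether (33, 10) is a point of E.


Check whether y^2 = x^3 + 24 x + 18 (mod 43) for (x, y) = (33, 10).
LHS: y^2 = 10^2 mod 43 = 14
RHS: x^3 + 24 x + 18 = 33^3 + 24*33 + 18 mod 43 = 25
LHS != RHS

No, not on the curve


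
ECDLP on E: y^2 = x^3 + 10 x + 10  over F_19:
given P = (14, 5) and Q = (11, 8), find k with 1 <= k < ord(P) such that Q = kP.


Enumerate multiples of P until we hit Q = (11, 8):
  1P = (14, 5)
  2P = (11, 11)
  3P = (17, 1)
  4P = (13, 0)
  5P = (17, 18)
  6P = (11, 8)
Match found at i = 6.

k = 6


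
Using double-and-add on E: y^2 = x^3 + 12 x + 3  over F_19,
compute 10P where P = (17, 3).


k = 10 = 1010_2 (binary, LSB first: 0101)
Double-and-add from P = (17, 3):
  bit 0 = 0: acc unchanged = O
  bit 1 = 1: acc = O + (1, 4) = (1, 4)
  bit 2 = 0: acc unchanged = (1, 4)
  bit 3 = 1: acc = (1, 4) + (3, 3) = (1, 15)

10P = (1, 15)


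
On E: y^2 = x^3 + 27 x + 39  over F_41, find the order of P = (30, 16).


Compute successive multiples of P until we hit O:
  1P = (30, 16)
  2P = (32, 16)
  3P = (20, 25)
  4P = (16, 37)
  5P = (28, 22)
  6P = (33, 34)
  7P = (14, 39)
  8P = (13, 39)
  ... (continuing to 22P)
  22P = O

ord(P) = 22


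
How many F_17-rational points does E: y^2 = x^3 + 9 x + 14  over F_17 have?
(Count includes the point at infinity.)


For each x in F_17, count y with y^2 = x^3 + 9 x + 14 mod 17:
  x = 3: RHS = 0, y in [0]  -> 1 point(s)
  x = 9: RHS = 8, y in [5, 12]  -> 2 point(s)
  x = 10: RHS = 16, y in [4, 13]  -> 2 point(s)
  x = 11: RHS = 16, y in [4, 13]  -> 2 point(s)
  x = 13: RHS = 16, y in [4, 13]  -> 2 point(s)
  x = 16: RHS = 4, y in [2, 15]  -> 2 point(s)
Affine points: 11. Add the point at infinity: total = 12.

#E(F_17) = 12


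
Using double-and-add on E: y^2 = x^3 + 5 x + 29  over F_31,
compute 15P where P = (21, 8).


k = 15 = 1111_2 (binary, LSB first: 1111)
Double-and-add from P = (21, 8):
  bit 0 = 1: acc = O + (21, 8) = (21, 8)
  bit 1 = 1: acc = (21, 8) + (27, 21) = (23, 29)
  bit 2 = 1: acc = (23, 29) + (12, 9) = (28, 7)
  bit 3 = 1: acc = (28, 7) + (1, 29) = (9, 20)

15P = (9, 20)


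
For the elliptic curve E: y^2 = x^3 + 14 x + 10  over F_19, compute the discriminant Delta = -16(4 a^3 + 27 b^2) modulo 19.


4 a^3 + 27 b^2 = 4*14^3 + 27*10^2 = 10976 + 2700 = 13676
Delta = -16 * (13676) = -218816
Delta mod 19 = 7

Delta = 7 (mod 19)


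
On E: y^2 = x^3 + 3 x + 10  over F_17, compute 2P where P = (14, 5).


Doubling: s = (3 x1^2 + a) / (2 y1)
s = (3*14^2 + 3) / (2*5) mod 17 = 3
x3 = s^2 - 2 x1 mod 17 = 3^2 - 2*14 = 15
y3 = s (x1 - x3) - y1 mod 17 = 3 * (14 - 15) - 5 = 9

2P = (15, 9)


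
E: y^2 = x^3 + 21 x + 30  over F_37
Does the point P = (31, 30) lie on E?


Check whether y^2 = x^3 + 21 x + 30 (mod 37) for (x, y) = (31, 30).
LHS: y^2 = 30^2 mod 37 = 12
RHS: x^3 + 21 x + 30 = 31^3 + 21*31 + 30 mod 37 = 21
LHS != RHS

No, not on the curve


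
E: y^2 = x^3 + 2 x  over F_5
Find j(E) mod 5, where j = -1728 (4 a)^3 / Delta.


Delta = -16(4 a^3 + 27 b^2) mod 5 = 3
-1728 * (4 a)^3 = -1728 * (4*2)^3 mod 5 = 4
j = 4 * 3^(-1) mod 5 = 3

j = 3 (mod 5)


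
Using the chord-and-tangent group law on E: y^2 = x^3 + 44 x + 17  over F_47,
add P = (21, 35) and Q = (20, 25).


P != Q, so use the chord formula.
s = (y2 - y1) / (x2 - x1) = (37) / (46) mod 47 = 10
x3 = s^2 - x1 - x2 mod 47 = 10^2 - 21 - 20 = 12
y3 = s (x1 - x3) - y1 mod 47 = 10 * (21 - 12) - 35 = 8

P + Q = (12, 8)


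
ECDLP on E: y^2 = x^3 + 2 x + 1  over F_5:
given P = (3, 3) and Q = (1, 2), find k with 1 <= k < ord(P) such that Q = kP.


Enumerate multiples of P until we hit Q = (1, 2):
  1P = (3, 3)
  2P = (0, 4)
  3P = (1, 3)
  4P = (1, 2)
Match found at i = 4.

k = 4


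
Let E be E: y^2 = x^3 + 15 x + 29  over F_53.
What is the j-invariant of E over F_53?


Delta = -16(4 a^3 + 27 b^2) mod 53 = 31
-1728 * (4 a)^3 = -1728 * (4*15)^3 mod 53 = 48
j = 48 * 31^(-1) mod 53 = 46

j = 46 (mod 53)


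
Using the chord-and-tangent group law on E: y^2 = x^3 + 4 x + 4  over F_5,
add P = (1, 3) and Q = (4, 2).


P != Q, so use the chord formula.
s = (y2 - y1) / (x2 - x1) = (4) / (3) mod 5 = 3
x3 = s^2 - x1 - x2 mod 5 = 3^2 - 1 - 4 = 4
y3 = s (x1 - x3) - y1 mod 5 = 3 * (1 - 4) - 3 = 3

P + Q = (4, 3)


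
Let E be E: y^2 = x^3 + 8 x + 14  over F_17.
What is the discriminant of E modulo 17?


4 a^3 + 27 b^2 = 4*8^3 + 27*14^2 = 2048 + 5292 = 7340
Delta = -16 * (7340) = -117440
Delta mod 17 = 13

Delta = 13 (mod 17)


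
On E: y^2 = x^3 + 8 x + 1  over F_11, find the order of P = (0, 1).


Compute successive multiples of P until we hit O:
  1P = (0, 1)
  2P = (5, 1)
  3P = (6, 10)
  4P = (10, 6)
  5P = (4, 8)
  6P = (8, 7)
  7P = (7, 2)
  8P = (2, 5)
  ... (continuing to 17P)
  17P = O

ord(P) = 17


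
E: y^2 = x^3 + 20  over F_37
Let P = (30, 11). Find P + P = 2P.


Doubling: s = (3 x1^2 + a) / (2 y1)
s = (3*30^2 + 0) / (2*11) mod 37 = 5
x3 = s^2 - 2 x1 mod 37 = 5^2 - 2*30 = 2
y3 = s (x1 - x3) - y1 mod 37 = 5 * (30 - 2) - 11 = 18

2P = (2, 18)


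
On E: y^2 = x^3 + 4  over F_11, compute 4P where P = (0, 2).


k = 4 = 100_2 (binary, LSB first: 001)
Double-and-add from P = (0, 2):
  bit 0 = 0: acc unchanged = O
  bit 1 = 0: acc unchanged = O
  bit 2 = 1: acc = O + (0, 2) = (0, 2)

4P = (0, 2)


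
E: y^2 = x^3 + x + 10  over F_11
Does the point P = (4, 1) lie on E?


Check whether y^2 = x^3 + 1 x + 10 (mod 11) for (x, y) = (4, 1).
LHS: y^2 = 1^2 mod 11 = 1
RHS: x^3 + 1 x + 10 = 4^3 + 1*4 + 10 mod 11 = 1
LHS = RHS

Yes, on the curve


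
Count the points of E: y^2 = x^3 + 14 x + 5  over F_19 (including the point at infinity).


For each x in F_19, count y with y^2 = x^3 + 14 x + 5 mod 19:
  x = 0: RHS = 5, y in [9, 10]  -> 2 point(s)
  x = 1: RHS = 1, y in [1, 18]  -> 2 point(s)
  x = 3: RHS = 17, y in [6, 13]  -> 2 point(s)
  x = 4: RHS = 11, y in [7, 12]  -> 2 point(s)
  x = 6: RHS = 1, y in [1, 18]  -> 2 point(s)
  x = 7: RHS = 9, y in [3, 16]  -> 2 point(s)
  x = 9: RHS = 5, y in [9, 10]  -> 2 point(s)
  x = 10: RHS = 5, y in [9, 10]  -> 2 point(s)
  x = 12: RHS = 1, y in [1, 18]  -> 2 point(s)
  x = 13: RHS = 9, y in [3, 16]  -> 2 point(s)
  x = 14: RHS = 0, y in [0]  -> 1 point(s)
  x = 17: RHS = 7, y in [8, 11]  -> 2 point(s)
  x = 18: RHS = 9, y in [3, 16]  -> 2 point(s)
Affine points: 25. Add the point at infinity: total = 26.

#E(F_19) = 26


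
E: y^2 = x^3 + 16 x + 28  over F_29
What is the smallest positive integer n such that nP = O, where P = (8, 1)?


Compute successive multiples of P until we hit O:
  1P = (8, 1)
  2P = (12, 18)
  3P = (18, 0)
  4P = (12, 11)
  5P = (8, 28)
  6P = O

ord(P) = 6


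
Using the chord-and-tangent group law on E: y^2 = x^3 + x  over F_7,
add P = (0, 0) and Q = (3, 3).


P != Q, so use the chord formula.
s = (y2 - y1) / (x2 - x1) = (3) / (3) mod 7 = 1
x3 = s^2 - x1 - x2 mod 7 = 1^2 - 0 - 3 = 5
y3 = s (x1 - x3) - y1 mod 7 = 1 * (0 - 5) - 0 = 2

P + Q = (5, 2)


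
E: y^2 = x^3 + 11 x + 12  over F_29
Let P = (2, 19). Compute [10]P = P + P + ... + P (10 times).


k = 10 = 1010_2 (binary, LSB first: 0101)
Double-and-add from P = (2, 19):
  bit 0 = 0: acc unchanged = O
  bit 1 = 1: acc = O + (19, 2) = (19, 2)
  bit 2 = 0: acc unchanged = (19, 2)
  bit 3 = 1: acc = (19, 2) + (4, 27) = (12, 25)

10P = (12, 25)


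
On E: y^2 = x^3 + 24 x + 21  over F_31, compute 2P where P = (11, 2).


Doubling: s = (3 x1^2 + a) / (2 y1)
s = (3*11^2 + 24) / (2*2) mod 31 = 27
x3 = s^2 - 2 x1 mod 31 = 27^2 - 2*11 = 25
y3 = s (x1 - x3) - y1 mod 31 = 27 * (11 - 25) - 2 = 23

2P = (25, 23)


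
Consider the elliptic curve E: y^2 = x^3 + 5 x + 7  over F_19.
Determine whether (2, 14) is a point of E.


Check whether y^2 = x^3 + 5 x + 7 (mod 19) for (x, y) = (2, 14).
LHS: y^2 = 14^2 mod 19 = 6
RHS: x^3 + 5 x + 7 = 2^3 + 5*2 + 7 mod 19 = 6
LHS = RHS

Yes, on the curve


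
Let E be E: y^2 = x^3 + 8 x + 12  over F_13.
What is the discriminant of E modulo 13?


4 a^3 + 27 b^2 = 4*8^3 + 27*12^2 = 2048 + 3888 = 5936
Delta = -16 * (5936) = -94976
Delta mod 13 = 2

Delta = 2 (mod 13)


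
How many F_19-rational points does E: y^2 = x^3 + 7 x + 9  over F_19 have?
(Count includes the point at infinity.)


For each x in F_19, count y with y^2 = x^3 + 7 x + 9 mod 19:
  x = 0: RHS = 9, y in [3, 16]  -> 2 point(s)
  x = 1: RHS = 17, y in [6, 13]  -> 2 point(s)
  x = 3: RHS = 0, y in [0]  -> 1 point(s)
  x = 4: RHS = 6, y in [5, 14]  -> 2 point(s)
  x = 5: RHS = 17, y in [6, 13]  -> 2 point(s)
  x = 6: RHS = 1, y in [1, 18]  -> 2 point(s)
  x = 8: RHS = 7, y in [8, 11]  -> 2 point(s)
  x = 11: RHS = 11, y in [7, 12]  -> 2 point(s)
  x = 12: RHS = 16, y in [4, 15]  -> 2 point(s)
  x = 13: RHS = 17, y in [6, 13]  -> 2 point(s)
  x = 14: RHS = 1, y in [1, 18]  -> 2 point(s)
  x = 17: RHS = 6, y in [5, 14]  -> 2 point(s)
  x = 18: RHS = 1, y in [1, 18]  -> 2 point(s)
Affine points: 25. Add the point at infinity: total = 26.

#E(F_19) = 26


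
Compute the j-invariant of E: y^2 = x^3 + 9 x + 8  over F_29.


Delta = -16(4 a^3 + 27 b^2) mod 29 = 23
-1728 * (4 a)^3 = -1728 * (4*9)^3 mod 29 = 27
j = 27 * 23^(-1) mod 29 = 10

j = 10 (mod 29)


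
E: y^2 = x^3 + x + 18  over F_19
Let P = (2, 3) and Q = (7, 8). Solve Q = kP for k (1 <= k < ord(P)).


Enumerate multiples of P until we hit Q = (7, 8):
  1P = (2, 3)
  2P = (16, 11)
  3P = (18, 15)
  4P = (15, 11)
  5P = (8, 5)
  6P = (7, 8)
Match found at i = 6.

k = 6


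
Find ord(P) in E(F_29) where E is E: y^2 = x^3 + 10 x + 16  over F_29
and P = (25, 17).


Compute successive multiples of P until we hit O:
  1P = (25, 17)
  2P = (8, 12)
  3P = (0, 4)
  4P = (20, 3)
  5P = (22, 3)
  6P = (7, 9)
  7P = (4, 2)
  8P = (23, 1)
  ... (continuing to 34P)
  34P = O

ord(P) = 34


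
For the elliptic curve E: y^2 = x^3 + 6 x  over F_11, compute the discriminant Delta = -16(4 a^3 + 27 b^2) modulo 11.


4 a^3 + 27 b^2 = 4*6^3 + 27*0^2 = 864 + 0 = 864
Delta = -16 * (864) = -13824
Delta mod 11 = 3

Delta = 3 (mod 11)


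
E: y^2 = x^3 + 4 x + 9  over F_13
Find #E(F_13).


For each x in F_13, count y with y^2 = x^3 + 4 x + 9 mod 13:
  x = 0: RHS = 9, y in [3, 10]  -> 2 point(s)
  x = 1: RHS = 1, y in [1, 12]  -> 2 point(s)
  x = 2: RHS = 12, y in [5, 8]  -> 2 point(s)
  x = 3: RHS = 9, y in [3, 10]  -> 2 point(s)
  x = 7: RHS = 3, y in [4, 9]  -> 2 point(s)
  x = 10: RHS = 9, y in [3, 10]  -> 2 point(s)
  x = 12: RHS = 4, y in [2, 11]  -> 2 point(s)
Affine points: 14. Add the point at infinity: total = 15.

#E(F_13) = 15


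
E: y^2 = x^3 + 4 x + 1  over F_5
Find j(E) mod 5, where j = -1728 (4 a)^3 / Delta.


Delta = -16(4 a^3 + 27 b^2) mod 5 = 2
-1728 * (4 a)^3 = -1728 * (4*4)^3 mod 5 = 2
j = 2 * 2^(-1) mod 5 = 1

j = 1 (mod 5)


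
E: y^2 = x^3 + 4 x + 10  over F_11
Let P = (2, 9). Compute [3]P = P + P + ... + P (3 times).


k = 3 = 11_2 (binary, LSB first: 11)
Double-and-add from P = (2, 9):
  bit 0 = 1: acc = O + (2, 9) = (2, 9)
  bit 1 = 1: acc = (2, 9) + (1, 9) = (8, 2)

3P = (8, 2)


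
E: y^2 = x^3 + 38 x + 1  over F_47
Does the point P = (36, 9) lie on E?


Check whether y^2 = x^3 + 38 x + 1 (mod 47) for (x, y) = (36, 9).
LHS: y^2 = 9^2 mod 47 = 34
RHS: x^3 + 38 x + 1 = 36^3 + 38*36 + 1 mod 47 = 38
LHS != RHS

No, not on the curve


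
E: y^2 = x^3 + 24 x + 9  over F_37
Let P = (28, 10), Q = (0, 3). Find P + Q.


P != Q, so use the chord formula.
s = (y2 - y1) / (x2 - x1) = (30) / (9) mod 37 = 28
x3 = s^2 - x1 - x2 mod 37 = 28^2 - 28 - 0 = 16
y3 = s (x1 - x3) - y1 mod 37 = 28 * (28 - 16) - 10 = 30

P + Q = (16, 30)


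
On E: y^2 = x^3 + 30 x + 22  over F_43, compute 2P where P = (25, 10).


Doubling: s = (3 x1^2 + a) / (2 y1)
s = (3*25^2 + 30) / (2*10) mod 43 = 20
x3 = s^2 - 2 x1 mod 43 = 20^2 - 2*25 = 6
y3 = s (x1 - x3) - y1 mod 43 = 20 * (25 - 6) - 10 = 26

2P = (6, 26)


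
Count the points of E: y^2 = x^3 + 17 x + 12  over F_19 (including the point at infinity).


For each x in F_19, count y with y^2 = x^3 + 17 x + 12 mod 19:
  x = 1: RHS = 11, y in [7, 12]  -> 2 point(s)
  x = 2: RHS = 16, y in [4, 15]  -> 2 point(s)
  x = 4: RHS = 11, y in [7, 12]  -> 2 point(s)
  x = 6: RHS = 7, y in [8, 11]  -> 2 point(s)
  x = 9: RHS = 1, y in [1, 18]  -> 2 point(s)
  x = 10: RHS = 4, y in [2, 17]  -> 2 point(s)
  x = 12: RHS = 6, y in [5, 14]  -> 2 point(s)
  x = 13: RHS = 17, y in [6, 13]  -> 2 point(s)
  x = 14: RHS = 11, y in [7, 12]  -> 2 point(s)
Affine points: 18. Add the point at infinity: total = 19.

#E(F_19) = 19


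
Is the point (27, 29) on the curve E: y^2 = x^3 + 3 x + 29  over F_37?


Check whether y^2 = x^3 + 3 x + 29 (mod 37) for (x, y) = (27, 29).
LHS: y^2 = 29^2 mod 37 = 27
RHS: x^3 + 3 x + 29 = 27^3 + 3*27 + 29 mod 37 = 35
LHS != RHS

No, not on the curve


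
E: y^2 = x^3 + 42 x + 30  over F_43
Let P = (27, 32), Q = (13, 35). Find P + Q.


P != Q, so use the chord formula.
s = (y2 - y1) / (x2 - x1) = (3) / (29) mod 43 = 9
x3 = s^2 - x1 - x2 mod 43 = 9^2 - 27 - 13 = 41
y3 = s (x1 - x3) - y1 mod 43 = 9 * (27 - 41) - 32 = 14

P + Q = (41, 14)


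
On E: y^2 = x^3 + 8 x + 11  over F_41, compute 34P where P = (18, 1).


k = 34 = 100010_2 (binary, LSB first: 010001)
Double-and-add from P = (18, 1):
  bit 0 = 0: acc unchanged = O
  bit 1 = 1: acc = O + (9, 22) = (9, 22)
  bit 2 = 0: acc unchanged = (9, 22)
  bit 3 = 0: acc unchanged = (9, 22)
  bit 4 = 0: acc unchanged = (9, 22)
  bit 5 = 1: acc = (9, 22) + (27, 5) = (25, 25)

34P = (25, 25)


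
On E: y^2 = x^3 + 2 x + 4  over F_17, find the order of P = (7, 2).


Compute successive multiples of P until we hit O:
  1P = (7, 2)
  2P = (4, 12)
  3P = (2, 4)
  4P = (0, 2)
  5P = (10, 15)
  6P = (15, 3)
  7P = (16, 16)
  8P = (13, 0)
  ... (continuing to 16P)
  16P = O

ord(P) = 16


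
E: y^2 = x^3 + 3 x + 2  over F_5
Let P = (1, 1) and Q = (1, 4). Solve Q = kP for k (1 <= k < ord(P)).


Enumerate multiples of P until we hit Q = (1, 4):
  1P = (1, 1)
  2P = (2, 1)
  3P = (2, 4)
  4P = (1, 4)
Match found at i = 4.

k = 4


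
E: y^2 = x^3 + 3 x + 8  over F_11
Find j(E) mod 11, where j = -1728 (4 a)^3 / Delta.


Delta = -16(4 a^3 + 27 b^2) mod 11 = 5
-1728 * (4 a)^3 = -1728 * (4*3)^3 mod 11 = 10
j = 10 * 5^(-1) mod 11 = 2

j = 2 (mod 11)


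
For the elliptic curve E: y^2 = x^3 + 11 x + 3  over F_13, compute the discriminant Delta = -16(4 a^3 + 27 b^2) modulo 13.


4 a^3 + 27 b^2 = 4*11^3 + 27*3^2 = 5324 + 243 = 5567
Delta = -16 * (5567) = -89072
Delta mod 13 = 4

Delta = 4 (mod 13)


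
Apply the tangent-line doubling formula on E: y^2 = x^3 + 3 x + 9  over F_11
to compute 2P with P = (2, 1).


Doubling: s = (3 x1^2 + a) / (2 y1)
s = (3*2^2 + 3) / (2*1) mod 11 = 2
x3 = s^2 - 2 x1 mod 11 = 2^2 - 2*2 = 0
y3 = s (x1 - x3) - y1 mod 11 = 2 * (2 - 0) - 1 = 3

2P = (0, 3)


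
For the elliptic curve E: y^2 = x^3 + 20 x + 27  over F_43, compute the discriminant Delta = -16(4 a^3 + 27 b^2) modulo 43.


4 a^3 + 27 b^2 = 4*20^3 + 27*27^2 = 32000 + 19683 = 51683
Delta = -16 * (51683) = -826928
Delta mod 43 = 5

Delta = 5 (mod 43)


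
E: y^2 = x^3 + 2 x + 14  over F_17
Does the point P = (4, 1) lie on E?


Check whether y^2 = x^3 + 2 x + 14 (mod 17) for (x, y) = (4, 1).
LHS: y^2 = 1^2 mod 17 = 1
RHS: x^3 + 2 x + 14 = 4^3 + 2*4 + 14 mod 17 = 1
LHS = RHS

Yes, on the curve


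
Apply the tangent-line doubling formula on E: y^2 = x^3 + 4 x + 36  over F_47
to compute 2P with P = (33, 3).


Doubling: s = (3 x1^2 + a) / (2 y1)
s = (3*33^2 + 4) / (2*3) mod 47 = 36
x3 = s^2 - 2 x1 mod 47 = 36^2 - 2*33 = 8
y3 = s (x1 - x3) - y1 mod 47 = 36 * (33 - 8) - 3 = 4

2P = (8, 4)


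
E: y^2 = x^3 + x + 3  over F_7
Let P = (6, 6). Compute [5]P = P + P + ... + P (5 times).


k = 5 = 101_2 (binary, LSB first: 101)
Double-and-add from P = (6, 6):
  bit 0 = 1: acc = O + (6, 6) = (6, 6)
  bit 1 = 0: acc unchanged = (6, 6)
  bit 2 = 1: acc = (6, 6) + (6, 6) = (6, 1)

5P = (6, 1)


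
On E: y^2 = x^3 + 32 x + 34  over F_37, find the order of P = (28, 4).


Compute successive multiples of P until we hit O:
  1P = (28, 4)
  2P = (22, 8)
  3P = (8, 32)
  4P = (0, 16)
  5P = (19, 8)
  6P = (24, 23)
  7P = (33, 29)
  8P = (1, 20)
  ... (continuing to 21P)
  21P = O

ord(P) = 21


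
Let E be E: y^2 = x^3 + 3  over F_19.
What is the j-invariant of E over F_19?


Delta = -16(4 a^3 + 27 b^2) mod 19 = 7
-1728 * (4 a)^3 = -1728 * (4*0)^3 mod 19 = 0
j = 0 * 7^(-1) mod 19 = 0

j = 0 (mod 19)


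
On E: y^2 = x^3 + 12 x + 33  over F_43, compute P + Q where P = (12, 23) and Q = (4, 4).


P != Q, so use the chord formula.
s = (y2 - y1) / (x2 - x1) = (24) / (35) mod 43 = 40
x3 = s^2 - x1 - x2 mod 43 = 40^2 - 12 - 4 = 36
y3 = s (x1 - x3) - y1 mod 43 = 40 * (12 - 36) - 23 = 6

P + Q = (36, 6)


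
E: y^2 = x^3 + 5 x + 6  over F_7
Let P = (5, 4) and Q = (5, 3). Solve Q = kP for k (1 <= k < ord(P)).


Enumerate multiples of P until we hit Q = (5, 3):
  1P = (5, 4)
  2P = (6, 0)
  3P = (5, 3)
Match found at i = 3.

k = 3


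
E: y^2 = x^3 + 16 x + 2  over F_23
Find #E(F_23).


For each x in F_23, count y with y^2 = x^3 + 16 x + 2 mod 23:
  x = 0: RHS = 2, y in [5, 18]  -> 2 point(s)
  x = 3: RHS = 8, y in [10, 13]  -> 2 point(s)
  x = 5: RHS = 0, y in [0]  -> 1 point(s)
  x = 9: RHS = 1, y in [1, 22]  -> 2 point(s)
  x = 10: RHS = 12, y in [9, 14]  -> 2 point(s)
  x = 12: RHS = 13, y in [6, 17]  -> 2 point(s)
  x = 14: RHS = 3, y in [7, 16]  -> 2 point(s)
  x = 15: RHS = 6, y in [11, 12]  -> 2 point(s)
  x = 17: RHS = 12, y in [9, 14]  -> 2 point(s)
  x = 18: RHS = 4, y in [2, 21]  -> 2 point(s)
  x = 19: RHS = 12, y in [9, 14]  -> 2 point(s)
  x = 21: RHS = 8, y in [10, 13]  -> 2 point(s)
  x = 22: RHS = 8, y in [10, 13]  -> 2 point(s)
Affine points: 25. Add the point at infinity: total = 26.

#E(F_23) = 26


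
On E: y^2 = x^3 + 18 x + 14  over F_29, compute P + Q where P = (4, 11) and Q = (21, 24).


P != Q, so use the chord formula.
s = (y2 - y1) / (x2 - x1) = (13) / (17) mod 29 = 11
x3 = s^2 - x1 - x2 mod 29 = 11^2 - 4 - 21 = 9
y3 = s (x1 - x3) - y1 mod 29 = 11 * (4 - 9) - 11 = 21

P + Q = (9, 21)


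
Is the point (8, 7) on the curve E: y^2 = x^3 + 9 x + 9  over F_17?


Check whether y^2 = x^3 + 9 x + 9 (mod 17) for (x, y) = (8, 7).
LHS: y^2 = 7^2 mod 17 = 15
RHS: x^3 + 9 x + 9 = 8^3 + 9*8 + 9 mod 17 = 15
LHS = RHS

Yes, on the curve


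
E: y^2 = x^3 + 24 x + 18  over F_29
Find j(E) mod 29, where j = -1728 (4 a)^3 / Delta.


Delta = -16(4 a^3 + 27 b^2) mod 29 = 11
-1728 * (4 a)^3 = -1728 * (4*24)^3 mod 29 = 19
j = 19 * 11^(-1) mod 29 = 7

j = 7 (mod 29)


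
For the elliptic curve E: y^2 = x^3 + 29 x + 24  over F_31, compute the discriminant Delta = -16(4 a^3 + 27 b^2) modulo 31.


4 a^3 + 27 b^2 = 4*29^3 + 27*24^2 = 97556 + 15552 = 113108
Delta = -16 * (113108) = -1809728
Delta mod 31 = 21

Delta = 21 (mod 31)


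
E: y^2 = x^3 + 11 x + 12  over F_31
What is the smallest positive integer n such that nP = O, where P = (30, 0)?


Compute successive multiples of P until we hit O:
  1P = (30, 0)
  2P = O

ord(P) = 2


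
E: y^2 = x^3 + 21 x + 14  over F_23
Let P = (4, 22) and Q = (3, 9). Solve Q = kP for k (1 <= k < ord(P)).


Enumerate multiples of P until we hit Q = (3, 9):
  1P = (4, 22)
  2P = (15, 1)
  3P = (20, 19)
  4P = (2, 15)
  5P = (12, 19)
  6P = (19, 21)
  7P = (9, 9)
  8P = (14, 4)
  9P = (11, 9)
  10P = (3, 9)
Match found at i = 10.

k = 10


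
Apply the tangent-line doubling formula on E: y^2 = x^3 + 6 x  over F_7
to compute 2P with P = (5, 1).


Doubling: s = (3 x1^2 + a) / (2 y1)
s = (3*5^2 + 6) / (2*1) mod 7 = 2
x3 = s^2 - 2 x1 mod 7 = 2^2 - 2*5 = 1
y3 = s (x1 - x3) - y1 mod 7 = 2 * (5 - 1) - 1 = 0

2P = (1, 0)


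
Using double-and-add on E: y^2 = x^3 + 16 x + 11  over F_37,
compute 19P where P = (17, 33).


k = 19 = 10011_2 (binary, LSB first: 11001)
Double-and-add from P = (17, 33):
  bit 0 = 1: acc = O + (17, 33) = (17, 33)
  bit 1 = 1: acc = (17, 33) + (19, 12) = (28, 27)
  bit 2 = 0: acc unchanged = (28, 27)
  bit 3 = 0: acc unchanged = (28, 27)
  bit 4 = 1: acc = (28, 27) + (18, 27) = (28, 10)

19P = (28, 10)


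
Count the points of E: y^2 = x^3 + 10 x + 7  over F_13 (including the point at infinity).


For each x in F_13, count y with y^2 = x^3 + 10 x + 7 mod 13:
  x = 2: RHS = 9, y in [3, 10]  -> 2 point(s)
  x = 3: RHS = 12, y in [5, 8]  -> 2 point(s)
  x = 5: RHS = 0, y in [0]  -> 1 point(s)
  x = 6: RHS = 10, y in [6, 7]  -> 2 point(s)
  x = 7: RHS = 4, y in [2, 11]  -> 2 point(s)
  x = 8: RHS = 1, y in [1, 12]  -> 2 point(s)
  x = 12: RHS = 9, y in [3, 10]  -> 2 point(s)
Affine points: 13. Add the point at infinity: total = 14.

#E(F_13) = 14


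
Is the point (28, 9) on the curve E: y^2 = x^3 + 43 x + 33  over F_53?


Check whether y^2 = x^3 + 43 x + 33 (mod 53) for (x, y) = (28, 9).
LHS: y^2 = 9^2 mod 53 = 28
RHS: x^3 + 43 x + 33 = 28^3 + 43*28 + 33 mod 53 = 28
LHS = RHS

Yes, on the curve


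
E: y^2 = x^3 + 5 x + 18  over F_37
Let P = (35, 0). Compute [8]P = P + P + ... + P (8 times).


k = 8 = 1000_2 (binary, LSB first: 0001)
Double-and-add from P = (35, 0):
  bit 0 = 0: acc unchanged = O
  bit 1 = 0: acc unchanged = O
  bit 2 = 0: acc unchanged = O
  bit 3 = 1: acc = O + O = O

8P = O


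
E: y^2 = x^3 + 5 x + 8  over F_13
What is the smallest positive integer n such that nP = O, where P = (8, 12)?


Compute successive multiples of P until we hit O:
  1P = (8, 12)
  2P = (11, 4)
  3P = (4, 12)
  4P = (1, 1)
  5P = (7, 10)
  6P = (2, 0)
  7P = (7, 3)
  8P = (1, 12)
  ... (continuing to 12P)
  12P = O

ord(P) = 12


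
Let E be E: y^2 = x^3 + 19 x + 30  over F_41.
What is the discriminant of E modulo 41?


4 a^3 + 27 b^2 = 4*19^3 + 27*30^2 = 27436 + 24300 = 51736
Delta = -16 * (51736) = -827776
Delta mod 41 = 14

Delta = 14 (mod 41)


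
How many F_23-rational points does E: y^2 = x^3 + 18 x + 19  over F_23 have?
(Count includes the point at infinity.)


For each x in F_23, count y with y^2 = x^3 + 18 x + 19 mod 23:
  x = 3: RHS = 8, y in [10, 13]  -> 2 point(s)
  x = 5: RHS = 4, y in [2, 21]  -> 2 point(s)
  x = 8: RHS = 8, y in [10, 13]  -> 2 point(s)
  x = 9: RHS = 13, y in [6, 17]  -> 2 point(s)
  x = 10: RHS = 3, y in [7, 16]  -> 2 point(s)
  x = 12: RHS = 8, y in [10, 13]  -> 2 point(s)
  x = 13: RHS = 12, y in [9, 14]  -> 2 point(s)
  x = 14: RHS = 2, y in [5, 18]  -> 2 point(s)
  x = 22: RHS = 0, y in [0]  -> 1 point(s)
Affine points: 17. Add the point at infinity: total = 18.

#E(F_23) = 18


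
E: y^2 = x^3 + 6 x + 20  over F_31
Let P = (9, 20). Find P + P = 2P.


Doubling: s = (3 x1^2 + a) / (2 y1)
s = (3*9^2 + 6) / (2*20) mod 31 = 7
x3 = s^2 - 2 x1 mod 31 = 7^2 - 2*9 = 0
y3 = s (x1 - x3) - y1 mod 31 = 7 * (9 - 0) - 20 = 12

2P = (0, 12)


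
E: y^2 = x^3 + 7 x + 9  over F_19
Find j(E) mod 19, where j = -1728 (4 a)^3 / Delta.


Delta = -16(4 a^3 + 27 b^2) mod 19 = 18
-1728 * (4 a)^3 = -1728 * (4*7)^3 mod 19 = 7
j = 7 * 18^(-1) mod 19 = 12

j = 12 (mod 19)


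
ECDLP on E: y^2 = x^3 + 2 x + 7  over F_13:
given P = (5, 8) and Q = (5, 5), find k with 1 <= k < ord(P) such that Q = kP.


Enumerate multiples of P until we hit Q = (5, 5):
  1P = (5, 8)
  2P = (6, 1)
  3P = (12, 2)
  4P = (10, 0)
  5P = (12, 11)
  6P = (6, 12)
  7P = (5, 5)
Match found at i = 7.

k = 7


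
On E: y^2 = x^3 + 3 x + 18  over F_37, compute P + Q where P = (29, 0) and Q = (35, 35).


P != Q, so use the chord formula.
s = (y2 - y1) / (x2 - x1) = (35) / (6) mod 37 = 12
x3 = s^2 - x1 - x2 mod 37 = 12^2 - 29 - 35 = 6
y3 = s (x1 - x3) - y1 mod 37 = 12 * (29 - 6) - 0 = 17

P + Q = (6, 17)


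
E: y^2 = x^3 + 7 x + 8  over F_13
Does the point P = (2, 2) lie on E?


Check whether y^2 = x^3 + 7 x + 8 (mod 13) for (x, y) = (2, 2).
LHS: y^2 = 2^2 mod 13 = 4
RHS: x^3 + 7 x + 8 = 2^3 + 7*2 + 8 mod 13 = 4
LHS = RHS

Yes, on the curve


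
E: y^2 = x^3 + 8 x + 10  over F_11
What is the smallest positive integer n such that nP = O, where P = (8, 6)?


Compute successive multiples of P until we hit O:
  1P = (8, 6)
  2P = (10, 1)
  3P = (2, 1)
  4P = (2, 10)
  5P = (10, 10)
  6P = (8, 5)
  7P = O

ord(P) = 7


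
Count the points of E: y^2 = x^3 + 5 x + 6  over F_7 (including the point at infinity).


For each x in F_7, count y with y^2 = x^3 + 5 x + 6 mod 7:
  x = 5: RHS = 2, y in [3, 4]  -> 2 point(s)
  x = 6: RHS = 0, y in [0]  -> 1 point(s)
Affine points: 3. Add the point at infinity: total = 4.

#E(F_7) = 4


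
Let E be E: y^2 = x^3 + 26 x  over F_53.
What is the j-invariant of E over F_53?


Delta = -16(4 a^3 + 27 b^2) mod 53 = 8
-1728 * (4 a)^3 = -1728 * (4*26)^3 mod 53 = 44
j = 44 * 8^(-1) mod 53 = 32

j = 32 (mod 53)


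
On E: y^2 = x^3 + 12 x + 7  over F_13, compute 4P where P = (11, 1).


k = 4 = 100_2 (binary, LSB first: 001)
Double-and-add from P = (11, 1):
  bit 0 = 0: acc unchanged = O
  bit 1 = 0: acc unchanged = O
  bit 2 = 1: acc = O + (6, 3) = (6, 3)

4P = (6, 3)


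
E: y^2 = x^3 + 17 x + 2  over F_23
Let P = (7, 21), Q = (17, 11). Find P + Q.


P != Q, so use the chord formula.
s = (y2 - y1) / (x2 - x1) = (13) / (10) mod 23 = 22
x3 = s^2 - x1 - x2 mod 23 = 22^2 - 7 - 17 = 0
y3 = s (x1 - x3) - y1 mod 23 = 22 * (7 - 0) - 21 = 18

P + Q = (0, 18)


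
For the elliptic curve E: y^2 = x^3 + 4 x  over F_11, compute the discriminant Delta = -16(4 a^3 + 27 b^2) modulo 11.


4 a^3 + 27 b^2 = 4*4^3 + 27*0^2 = 256 + 0 = 256
Delta = -16 * (256) = -4096
Delta mod 11 = 7

Delta = 7 (mod 11)


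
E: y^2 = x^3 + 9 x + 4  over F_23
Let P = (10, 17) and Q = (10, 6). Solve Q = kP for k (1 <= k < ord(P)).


Enumerate multiples of P until we hit Q = (10, 6):
  1P = (10, 17)
  2P = (12, 0)
  3P = (10, 6)
Match found at i = 3.

k = 3


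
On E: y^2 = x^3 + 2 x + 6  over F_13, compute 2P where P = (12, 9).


Doubling: s = (3 x1^2 + a) / (2 y1)
s = (3*12^2 + 2) / (2*9) mod 13 = 1
x3 = s^2 - 2 x1 mod 13 = 1^2 - 2*12 = 3
y3 = s (x1 - x3) - y1 mod 13 = 1 * (12 - 3) - 9 = 0

2P = (3, 0)


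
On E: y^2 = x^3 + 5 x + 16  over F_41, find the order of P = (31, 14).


Compute successive multiples of P until we hit O:
  1P = (31, 14)
  2P = (11, 34)
  3P = (0, 37)
  4P = (28, 38)
  5P = (5, 24)
  6P = (10, 0)
  7P = (5, 17)
  8P = (28, 3)
  ... (continuing to 12P)
  12P = O

ord(P) = 12


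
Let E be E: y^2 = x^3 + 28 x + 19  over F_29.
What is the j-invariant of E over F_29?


Delta = -16(4 a^3 + 27 b^2) mod 29 = 16
-1728 * (4 a)^3 = -1728 * (4*28)^3 mod 29 = 15
j = 15 * 16^(-1) mod 29 = 10

j = 10 (mod 29)


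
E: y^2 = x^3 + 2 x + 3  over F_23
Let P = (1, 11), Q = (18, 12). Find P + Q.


P != Q, so use the chord formula.
s = (y2 - y1) / (x2 - x1) = (1) / (17) mod 23 = 19
x3 = s^2 - x1 - x2 mod 23 = 19^2 - 1 - 18 = 20
y3 = s (x1 - x3) - y1 mod 23 = 19 * (1 - 20) - 11 = 19

P + Q = (20, 19)


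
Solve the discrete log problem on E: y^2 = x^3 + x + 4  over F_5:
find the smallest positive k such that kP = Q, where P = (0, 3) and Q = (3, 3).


Enumerate multiples of P until we hit Q = (3, 3):
  1P = (0, 3)
  2P = (1, 1)
  3P = (3, 3)
Match found at i = 3.

k = 3


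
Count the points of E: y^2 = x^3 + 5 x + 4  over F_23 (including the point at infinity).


For each x in F_23, count y with y^2 = x^3 + 5 x + 4 mod 23:
  x = 0: RHS = 4, y in [2, 21]  -> 2 point(s)
  x = 3: RHS = 0, y in [0]  -> 1 point(s)
  x = 5: RHS = 16, y in [4, 19]  -> 2 point(s)
  x = 8: RHS = 4, y in [2, 21]  -> 2 point(s)
  x = 13: RHS = 12, y in [9, 14]  -> 2 point(s)
  x = 14: RHS = 12, y in [9, 14]  -> 2 point(s)
  x = 15: RHS = 4, y in [2, 21]  -> 2 point(s)
  x = 19: RHS = 12, y in [9, 14]  -> 2 point(s)
  x = 20: RHS = 8, y in [10, 13]  -> 2 point(s)
  x = 21: RHS = 9, y in [3, 20]  -> 2 point(s)
Affine points: 19. Add the point at infinity: total = 20.

#E(F_23) = 20


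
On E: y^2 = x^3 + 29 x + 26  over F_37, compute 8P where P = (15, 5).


k = 8 = 1000_2 (binary, LSB first: 0001)
Double-and-add from P = (15, 5):
  bit 0 = 0: acc unchanged = O
  bit 1 = 0: acc unchanged = O
  bit 2 = 0: acc unchanged = O
  bit 3 = 1: acc = O + (15, 32) = (15, 32)

8P = (15, 32)


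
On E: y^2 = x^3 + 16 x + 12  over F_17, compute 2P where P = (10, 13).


Doubling: s = (3 x1^2 + a) / (2 y1)
s = (3*10^2 + 16) / (2*13) mod 17 = 3
x3 = s^2 - 2 x1 mod 17 = 3^2 - 2*10 = 6
y3 = s (x1 - x3) - y1 mod 17 = 3 * (10 - 6) - 13 = 16

2P = (6, 16)


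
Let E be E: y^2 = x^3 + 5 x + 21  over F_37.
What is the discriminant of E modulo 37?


4 a^3 + 27 b^2 = 4*5^3 + 27*21^2 = 500 + 11907 = 12407
Delta = -16 * (12407) = -198512
Delta mod 37 = 30

Delta = 30 (mod 37)


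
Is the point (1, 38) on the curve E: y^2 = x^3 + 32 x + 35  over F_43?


Check whether y^2 = x^3 + 32 x + 35 (mod 43) for (x, y) = (1, 38).
LHS: y^2 = 38^2 mod 43 = 25
RHS: x^3 + 32 x + 35 = 1^3 + 32*1 + 35 mod 43 = 25
LHS = RHS

Yes, on the curve


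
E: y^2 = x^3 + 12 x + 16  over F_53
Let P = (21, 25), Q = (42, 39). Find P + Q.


P != Q, so use the chord formula.
s = (y2 - y1) / (x2 - x1) = (14) / (21) mod 53 = 36
x3 = s^2 - x1 - x2 mod 53 = 36^2 - 21 - 42 = 14
y3 = s (x1 - x3) - y1 mod 53 = 36 * (21 - 14) - 25 = 15

P + Q = (14, 15)


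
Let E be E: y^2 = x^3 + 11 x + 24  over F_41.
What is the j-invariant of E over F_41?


Delta = -16(4 a^3 + 27 b^2) mod 41 = 11
-1728 * (4 a)^3 = -1728 * (4*11)^3 mod 41 = 2
j = 2 * 11^(-1) mod 41 = 30

j = 30 (mod 41)


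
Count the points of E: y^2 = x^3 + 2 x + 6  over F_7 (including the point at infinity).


For each x in F_7, count y with y^2 = x^3 + 2 x + 6 mod 7:
  x = 1: RHS = 2, y in [3, 4]  -> 2 point(s)
  x = 2: RHS = 4, y in [2, 5]  -> 2 point(s)
  x = 3: RHS = 4, y in [2, 5]  -> 2 point(s)
  x = 4: RHS = 1, y in [1, 6]  -> 2 point(s)
  x = 5: RHS = 1, y in [1, 6]  -> 2 point(s)
Affine points: 10. Add the point at infinity: total = 11.

#E(F_7) = 11


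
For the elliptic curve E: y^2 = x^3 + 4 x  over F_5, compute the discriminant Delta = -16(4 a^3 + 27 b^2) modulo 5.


4 a^3 + 27 b^2 = 4*4^3 + 27*0^2 = 256 + 0 = 256
Delta = -16 * (256) = -4096
Delta mod 5 = 4

Delta = 4 (mod 5)


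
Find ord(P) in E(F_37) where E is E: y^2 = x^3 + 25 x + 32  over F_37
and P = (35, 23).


Compute successive multiples of P until we hit O:
  1P = (35, 23)
  2P = (4, 14)
  3P = (28, 22)
  4P = (8, 2)
  5P = (1, 24)
  6P = (34, 2)
  7P = (2, 4)
  8P = (11, 11)
  ... (continuing to 37P)
  37P = O

ord(P) = 37


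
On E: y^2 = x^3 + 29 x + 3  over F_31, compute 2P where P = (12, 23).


Doubling: s = (3 x1^2 + a) / (2 y1)
s = (3*12^2 + 29) / (2*23) mod 31 = 8
x3 = s^2 - 2 x1 mod 31 = 8^2 - 2*12 = 9
y3 = s (x1 - x3) - y1 mod 31 = 8 * (12 - 9) - 23 = 1

2P = (9, 1)


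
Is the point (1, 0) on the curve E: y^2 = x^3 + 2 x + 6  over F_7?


Check whether y^2 = x^3 + 2 x + 6 (mod 7) for (x, y) = (1, 0).
LHS: y^2 = 0^2 mod 7 = 0
RHS: x^3 + 2 x + 6 = 1^3 + 2*1 + 6 mod 7 = 2
LHS != RHS

No, not on the curve


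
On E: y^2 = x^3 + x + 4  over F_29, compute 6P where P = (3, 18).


k = 6 = 110_2 (binary, LSB first: 011)
Double-and-add from P = (3, 18):
  bit 0 = 0: acc unchanged = O
  bit 1 = 1: acc = O + (10, 12) = (10, 12)
  bit 2 = 1: acc = (10, 12) + (15, 28) = (27, 9)

6P = (27, 9)


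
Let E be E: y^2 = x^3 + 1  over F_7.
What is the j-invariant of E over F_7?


Delta = -16(4 a^3 + 27 b^2) mod 7 = 2
-1728 * (4 a)^3 = -1728 * (4*0)^3 mod 7 = 0
j = 0 * 2^(-1) mod 7 = 0

j = 0 (mod 7)


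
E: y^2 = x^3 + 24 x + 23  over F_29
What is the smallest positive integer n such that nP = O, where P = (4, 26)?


Compute successive multiples of P until we hit O:
  1P = (4, 26)
  2P = (20, 21)
  3P = (0, 9)
  4P = (5, 6)
  5P = (14, 0)
  6P = (5, 23)
  7P = (0, 20)
  8P = (20, 8)
  ... (continuing to 10P)
  10P = O

ord(P) = 10


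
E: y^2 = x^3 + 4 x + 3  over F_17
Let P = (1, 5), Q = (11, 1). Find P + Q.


P != Q, so use the chord formula.
s = (y2 - y1) / (x2 - x1) = (13) / (10) mod 17 = 3
x3 = s^2 - x1 - x2 mod 17 = 3^2 - 1 - 11 = 14
y3 = s (x1 - x3) - y1 mod 17 = 3 * (1 - 14) - 5 = 7

P + Q = (14, 7)


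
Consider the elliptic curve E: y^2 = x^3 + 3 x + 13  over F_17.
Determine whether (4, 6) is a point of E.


Check whether y^2 = x^3 + 3 x + 13 (mod 17) for (x, y) = (4, 6).
LHS: y^2 = 6^2 mod 17 = 2
RHS: x^3 + 3 x + 13 = 4^3 + 3*4 + 13 mod 17 = 4
LHS != RHS

No, not on the curve


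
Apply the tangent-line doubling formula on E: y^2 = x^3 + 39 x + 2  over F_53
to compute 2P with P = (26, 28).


Doubling: s = (3 x1^2 + a) / (2 y1)
s = (3*26^2 + 39) / (2*28) mod 53 = 0
x3 = s^2 - 2 x1 mod 53 = 0^2 - 2*26 = 1
y3 = s (x1 - x3) - y1 mod 53 = 0 * (26 - 1) - 28 = 25

2P = (1, 25)


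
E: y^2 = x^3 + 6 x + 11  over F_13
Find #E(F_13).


For each x in F_13, count y with y^2 = x^3 + 6 x + 11 mod 13:
  x = 3: RHS = 4, y in [2, 11]  -> 2 point(s)
  x = 5: RHS = 10, y in [6, 7]  -> 2 point(s)
  x = 6: RHS = 3, y in [4, 9]  -> 2 point(s)
  x = 8: RHS = 12, y in [5, 8]  -> 2 point(s)
  x = 9: RHS = 1, y in [1, 12]  -> 2 point(s)
  x = 11: RHS = 4, y in [2, 11]  -> 2 point(s)
  x = 12: RHS = 4, y in [2, 11]  -> 2 point(s)
Affine points: 14. Add the point at infinity: total = 15.

#E(F_13) = 15


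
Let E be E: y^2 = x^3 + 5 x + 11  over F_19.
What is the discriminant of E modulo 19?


4 a^3 + 27 b^2 = 4*5^3 + 27*11^2 = 500 + 3267 = 3767
Delta = -16 * (3767) = -60272
Delta mod 19 = 15

Delta = 15 (mod 19)


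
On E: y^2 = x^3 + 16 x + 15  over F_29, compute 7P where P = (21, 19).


k = 7 = 111_2 (binary, LSB first: 111)
Double-and-add from P = (21, 19):
  bit 0 = 1: acc = O + (21, 19) = (21, 19)
  bit 1 = 1: acc = (21, 19) + (7, 21) = (17, 26)
  bit 2 = 1: acc = (17, 26) + (14, 5) = (18, 25)

7P = (18, 25)


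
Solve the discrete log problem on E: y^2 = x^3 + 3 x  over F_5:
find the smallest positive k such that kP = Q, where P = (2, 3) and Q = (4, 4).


Enumerate multiples of P until we hit Q = (4, 4):
  1P = (2, 3)
  2P = (1, 2)
  3P = (3, 1)
  4P = (4, 1)
  5P = (0, 0)
  6P = (4, 4)
Match found at i = 6.

k = 6


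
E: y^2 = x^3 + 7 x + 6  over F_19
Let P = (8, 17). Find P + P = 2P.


Doubling: s = (3 x1^2 + a) / (2 y1)
s = (3*8^2 + 7) / (2*17) mod 19 = 12
x3 = s^2 - 2 x1 mod 19 = 12^2 - 2*8 = 14
y3 = s (x1 - x3) - y1 mod 19 = 12 * (8 - 14) - 17 = 6

2P = (14, 6)


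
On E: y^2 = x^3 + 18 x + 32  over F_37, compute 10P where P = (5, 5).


k = 10 = 1010_2 (binary, LSB first: 0101)
Double-and-add from P = (5, 5):
  bit 0 = 0: acc unchanged = O
  bit 1 = 1: acc = O + (11, 28) = (11, 28)
  bit 2 = 0: acc unchanged = (11, 28)
  bit 3 = 1: acc = (11, 28) + (31, 35) = (25, 30)

10P = (25, 30)


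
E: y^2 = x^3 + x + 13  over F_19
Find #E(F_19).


For each x in F_19, count y with y^2 = x^3 + 1 x + 13 mod 19:
  x = 2: RHS = 4, y in [2, 17]  -> 2 point(s)
  x = 3: RHS = 5, y in [9, 10]  -> 2 point(s)
  x = 4: RHS = 5, y in [9, 10]  -> 2 point(s)
  x = 6: RHS = 7, y in [8, 11]  -> 2 point(s)
  x = 8: RHS = 1, y in [1, 18]  -> 2 point(s)
  x = 10: RHS = 16, y in [4, 15]  -> 2 point(s)
  x = 11: RHS = 6, y in [5, 14]  -> 2 point(s)
  x = 12: RHS = 5, y in [9, 10]  -> 2 point(s)
  x = 13: RHS = 0, y in [0]  -> 1 point(s)
  x = 14: RHS = 16, y in [4, 15]  -> 2 point(s)
  x = 18: RHS = 11, y in [7, 12]  -> 2 point(s)
Affine points: 21. Add the point at infinity: total = 22.

#E(F_19) = 22


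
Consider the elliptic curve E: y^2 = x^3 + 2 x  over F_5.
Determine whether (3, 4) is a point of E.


Check whether y^2 = x^3 + 2 x + 0 (mod 5) for (x, y) = (3, 4).
LHS: y^2 = 4^2 mod 5 = 1
RHS: x^3 + 2 x + 0 = 3^3 + 2*3 + 0 mod 5 = 3
LHS != RHS

No, not on the curve
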